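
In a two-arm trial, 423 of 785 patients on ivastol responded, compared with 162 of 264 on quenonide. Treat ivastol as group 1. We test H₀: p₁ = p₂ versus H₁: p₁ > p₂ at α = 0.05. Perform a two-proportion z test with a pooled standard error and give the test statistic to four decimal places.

z = -2.1164

p̂₁ = 423/785 = 0.5388535, p̂₂ = 162/264 = 0.6136364.
Pooled p̂ = (423+162)/(785+264) = 585/1049 = 0.5576740.
SE = √(0.246674 × 0.00506176) = 0.0353356.
z = (0.5388535 − 0.6136364)/0.0353356 = -0.0747829/0.0353356 = -2.1164.
p-value = P(Z > -2.116) ≈ 0.9828. With α = 0.05, fail to reject H₀.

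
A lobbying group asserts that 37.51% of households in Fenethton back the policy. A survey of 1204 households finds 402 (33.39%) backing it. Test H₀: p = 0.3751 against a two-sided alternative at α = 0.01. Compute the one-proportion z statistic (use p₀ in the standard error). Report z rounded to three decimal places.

z = -2.954

p̂ = 402/1204 = 0.33389.
Under H₀, SE = √(0.3751·0.6249/1204) = √(0.000194684) = 0.01395.
z = (0.33389 − 0.3751)/0.01395 = -0.04121/0.01395 = -2.954.
p-value = 2·P(Z > 2.954) ≈ 0.0031, so at α = 0.01 we reject H₀.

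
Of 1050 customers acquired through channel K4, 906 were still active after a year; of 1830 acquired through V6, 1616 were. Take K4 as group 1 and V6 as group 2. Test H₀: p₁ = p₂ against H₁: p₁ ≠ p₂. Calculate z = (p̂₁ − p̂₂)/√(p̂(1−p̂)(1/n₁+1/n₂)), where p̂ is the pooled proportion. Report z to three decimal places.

z = -1.582

p̂₁ = 906/1050 = 0.86286, p̂₂ = 1616/1830 = 0.88306.
Pooled p̂ = (906+1616)/(1050+1830) = 2522/2880 = 0.87569.
SE = √(p̂(1−p̂)(1/n₁+1/n₂)) = √(0.87569·0.12431·0.00149883) = √(0.000163153) = 0.01277.
z = (0.86286 − 0.88306)/0.01277 = -0.02020/0.01277 = -1.582.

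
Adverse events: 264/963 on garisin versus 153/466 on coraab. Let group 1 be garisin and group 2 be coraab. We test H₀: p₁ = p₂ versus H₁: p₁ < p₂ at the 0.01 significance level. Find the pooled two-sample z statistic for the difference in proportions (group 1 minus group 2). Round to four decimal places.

z = -2.1122

p̂₁ = 264/963 ≈ 0.274143, p̂₂ = 153/466 ≈ 0.328326.
Pooled p̂ = (264+153)/(963+466) = 417/1429 = 0.291812.
SE = √(0.206658 × 0.00318434) = 0.025653.
z = (0.274143 − 0.328326)/0.025653 = -0.054183/0.025653 = -2.1122.
p-value = P(Z < -2.112) ≈ 0.0173. With α = 0.01, fail to reject H₀.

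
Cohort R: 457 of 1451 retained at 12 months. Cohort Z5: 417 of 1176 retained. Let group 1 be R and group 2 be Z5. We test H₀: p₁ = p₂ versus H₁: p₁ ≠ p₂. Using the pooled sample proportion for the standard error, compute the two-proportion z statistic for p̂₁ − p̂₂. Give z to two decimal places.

z = -2.14

p̂₁ = 457/1451 ≈ 0.3150, p̂₂ = 417/1176 ≈ 0.3546.
Pooled p̂ = (457+417)/(1451+1176) = 874/2627 = 0.3327.
SE = √(p̂(1−p̂)(1/n₁+1/n₂)) = √(0.3327·0.6673·0.00153952) = √(0.000341789) = 0.0185.
z = (0.3150 − 0.3546)/0.0185 = -0.0396/0.0185 = -2.14.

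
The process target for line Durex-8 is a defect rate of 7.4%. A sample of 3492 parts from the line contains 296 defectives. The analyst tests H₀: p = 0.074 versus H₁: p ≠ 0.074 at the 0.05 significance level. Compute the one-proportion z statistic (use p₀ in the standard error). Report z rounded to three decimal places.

p̂ = 296/3492 = 0.084765.
Standard error under H₀: √(0.074×0.926/3492) = 0.004430.
z = (0.084765 − 0.074)/0.004430 = 0.010765/0.004430 = 2.430.
Two-sided p-value ≈ 2·Φ(−2.430) = 0.0151; since p < α = 0.05, reject H₀.

z = 2.430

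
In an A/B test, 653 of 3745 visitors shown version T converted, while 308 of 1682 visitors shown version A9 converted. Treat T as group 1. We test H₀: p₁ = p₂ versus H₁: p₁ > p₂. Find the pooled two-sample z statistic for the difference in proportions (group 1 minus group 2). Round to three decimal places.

z = -0.781

p̂₁ = 653/3745 ≈ 0.17437, p̂₂ = 308/1682 ≈ 0.18312.
Pooled p̂ = (653+308)/(3745+1682) = 961/5427 = 0.17708.
SE = √(0.145721 × 0.000861553) = 0.01120.
z = (0.17437 − 0.18312)/0.01120 = -0.00875/0.01120 = -0.781.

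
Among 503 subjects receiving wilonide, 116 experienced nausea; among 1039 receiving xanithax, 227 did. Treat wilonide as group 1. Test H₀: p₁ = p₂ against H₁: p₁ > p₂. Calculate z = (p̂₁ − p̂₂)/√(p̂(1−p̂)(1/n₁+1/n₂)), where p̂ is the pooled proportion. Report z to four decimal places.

p̂₁ = 116/503 ≈ 0.230616, p̂₂ = 227/1039 ≈ 0.218479.
Pooled p̂ = (116+227)/(503+1039) = 343/1542 = 0.222438.
SE = √(0.17296 × 0.00295054) = 0.022590.
z = (0.230616 − 0.218479)/0.022590 = 0.012137/0.022590 = 0.5373.
p-value = P(Z > 0.537) ≈ 0.2955.

z = 0.5373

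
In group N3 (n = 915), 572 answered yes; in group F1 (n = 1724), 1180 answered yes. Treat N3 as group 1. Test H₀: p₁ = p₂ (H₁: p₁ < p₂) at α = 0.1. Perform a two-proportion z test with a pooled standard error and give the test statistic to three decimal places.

z = -3.070

p̂₁ = 572/915 ≈ 0.62514, p̂₂ = 1180/1724 ≈ 0.68445.
Pooled p̂ = (572+1180)/(915+1724) = 1752/2639 = 0.66389.
SE = √(p̂(1−p̂)(1/n₁+1/n₂)) = √(0.66389·0.33611·0.00167294) = √(0.000373302) = 0.01932.
z = (0.62514 − 0.68445)/0.01932 = -0.05931/0.01932 = -3.070.
p-value = P(Z < -3.070) ≈ 0.0011, so at α = 0.1 we reject H₀.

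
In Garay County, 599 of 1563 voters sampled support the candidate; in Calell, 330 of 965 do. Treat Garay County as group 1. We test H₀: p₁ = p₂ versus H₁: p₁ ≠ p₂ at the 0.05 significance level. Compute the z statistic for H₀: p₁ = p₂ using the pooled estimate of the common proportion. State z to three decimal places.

p̂₁ = 599/1563 = 0.38324, p̂₂ = 330/965 = 0.34197.
Pooled p̂ = (599+330)/(1563+965) = 929/2528 = 0.36748.
SE = √(0.23244 × 0.00167606) = 0.01974.
z = (0.38324 − 0.34197)/0.01974 = 0.04127/0.01974 = 2.091.
Two-sided p-value ≈ 2·Φ(−2.091) = 0.0365, so at α = 0.05 we reject H₀.

z = 2.091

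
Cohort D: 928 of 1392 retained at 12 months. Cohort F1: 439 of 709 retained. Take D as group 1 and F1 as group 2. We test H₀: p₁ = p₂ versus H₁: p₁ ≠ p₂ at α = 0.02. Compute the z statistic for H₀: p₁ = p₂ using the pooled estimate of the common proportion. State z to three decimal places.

p̂₁ = 928/1392 ≈ 0.66667, p̂₂ = 439/709 ≈ 0.61918.
Pooled p̂ = (928+439)/(1392+709) = 1367/2101 = 0.65064.
SE = √(0.227307 × 0.00212883) = 0.02200.
z = (0.66667 − 0.61918)/0.02200 = 0.04749/0.02200 = 2.159.
p-value = 2·P(Z > 2.159) ≈ 0.0309; since p > α = 0.02, fail to reject H₀.

z = 2.159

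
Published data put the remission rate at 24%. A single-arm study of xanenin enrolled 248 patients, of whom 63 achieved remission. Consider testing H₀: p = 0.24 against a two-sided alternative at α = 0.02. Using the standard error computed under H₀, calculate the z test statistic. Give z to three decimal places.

p̂ = 63/248 ≈ 0.25403.
SE = √(p₀(1−p₀)/n) = √(0.1824/248) = 0.02712.
z = (0.25403 − 0.24)/0.02712 = 0.01403/0.02712 = 0.517.
Two-sided p-value ≈ 2·Φ(−0.517) = 0.6049; since p > α = 0.02, fail to reject H₀.

z = 0.517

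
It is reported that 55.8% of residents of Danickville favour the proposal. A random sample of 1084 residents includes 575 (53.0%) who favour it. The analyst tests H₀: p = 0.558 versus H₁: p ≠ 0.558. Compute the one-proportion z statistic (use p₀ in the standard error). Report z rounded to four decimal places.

z = -1.8269

p̂ = 575/1084 ≈ 0.530443.
SE = √(p₀(1−p₀)/n) = √(0.24664/1084) = 0.015084.
z = (0.530443 − 0.558)/0.015084 = -0.027557/0.015084 = -1.8269.
Two-sided p-value ≈ 2·Φ(−1.827) = 0.0677.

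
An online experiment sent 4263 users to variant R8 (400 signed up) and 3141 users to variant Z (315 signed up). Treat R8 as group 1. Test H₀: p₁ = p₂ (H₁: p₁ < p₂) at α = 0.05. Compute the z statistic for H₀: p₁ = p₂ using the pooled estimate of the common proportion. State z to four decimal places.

p̂₁ = 400/4263 = 0.093831, p̂₂ = 315/3141 = 0.100287.
Pooled p̂ = (400+315)/(4263+3141) = 715/7404 = 0.096569.
SE = √(0.0872438 × 0.000552947) = 0.006946.
z = (0.093831 − 0.100287)/0.006946 = -0.006456/0.006946 = -0.9295.
p-value = P(Z < -0.929) ≈ 0.1763. With α = 0.05, fail to reject H₀.

z = -0.9295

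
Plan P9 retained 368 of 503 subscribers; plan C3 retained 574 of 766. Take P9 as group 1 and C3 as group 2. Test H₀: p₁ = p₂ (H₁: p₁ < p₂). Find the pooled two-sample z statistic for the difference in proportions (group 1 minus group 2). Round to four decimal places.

p̂₁ = 368/503 = 0.731610, p̂₂ = 574/766 = 0.749347.
Pooled p̂ = (368+574)/(503+766) = 942/1269 = 0.742317.
SE = √(0.191283 × 0.00329355) = 0.025100.
z = (0.731610 − 0.749347)/0.025100 = -0.017737/0.025100 = -0.7067.
p-value = P(Z < -0.707) ≈ 0.2399.

z = -0.7067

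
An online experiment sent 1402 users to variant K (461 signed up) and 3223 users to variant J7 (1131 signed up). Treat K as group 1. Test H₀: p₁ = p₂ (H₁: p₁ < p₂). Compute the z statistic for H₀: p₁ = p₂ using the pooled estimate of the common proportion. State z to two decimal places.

z = -1.45

p̂₁ = 461/1402 = 0.3288, p̂₂ = 1131/3223 = 0.3509.
Pooled p̂ = (461+1131)/(1402+3223) = 1592/4625 = 0.3442.
SE = √(0.225731 × 0.00102354) = 0.0152.
z = (0.3288 − 0.3509)/0.0152 = -0.0221/0.0152 = -1.45.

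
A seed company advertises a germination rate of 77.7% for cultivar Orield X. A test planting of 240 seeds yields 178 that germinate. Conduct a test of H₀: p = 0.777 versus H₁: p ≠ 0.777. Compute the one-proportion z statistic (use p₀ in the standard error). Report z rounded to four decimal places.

z = -1.3150

p̂ = 178/240 ≈ 0.741667.
Under H₀, SE = √(0.777·0.223/240) = √(0.000721962) = 0.026869.
z = (0.741667 − 0.777)/0.026869 = -0.035333/0.026869 = -1.3150.
Two-sided p-value ≈ 2·Φ(−1.315) = 0.1885.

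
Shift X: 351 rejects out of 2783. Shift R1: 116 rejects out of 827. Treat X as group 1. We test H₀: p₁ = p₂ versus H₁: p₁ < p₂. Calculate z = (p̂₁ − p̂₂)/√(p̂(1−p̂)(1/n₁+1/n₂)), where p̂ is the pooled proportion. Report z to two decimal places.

p̂₁ = 351/2783 = 0.12612, p̂₂ = 116/827 = 0.14027.
Pooled p̂ = (351+116)/(2783+827) = 467/3610 = 0.12936.
SE = √(0.112628 × 0.00156851) = 0.01329.
z = (0.12612 − 0.14027)/0.01329 = -0.01415/0.01329 = -1.06.
p-value = P(Z < -1.064) ≈ 0.1436.

z = -1.06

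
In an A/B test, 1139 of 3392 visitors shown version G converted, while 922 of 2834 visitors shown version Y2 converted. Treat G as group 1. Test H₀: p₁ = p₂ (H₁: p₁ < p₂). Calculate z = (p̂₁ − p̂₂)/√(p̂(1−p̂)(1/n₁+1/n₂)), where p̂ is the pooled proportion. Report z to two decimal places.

z = 0.87

p̂₁ = 1139/3392 ≈ 0.33579, p̂₂ = 922/2834 ≈ 0.32534.
Pooled p̂ = (1139+922)/(3392+2834) = 2061/6226 = 0.33103.
SE = √(0.22145 × 0.000647669) = 0.01198.
z = (0.33579 − 0.32534)/0.01198 = 0.01045/0.01198 = 0.87.
p-value = P(Z < 0.873) ≈ 0.8087.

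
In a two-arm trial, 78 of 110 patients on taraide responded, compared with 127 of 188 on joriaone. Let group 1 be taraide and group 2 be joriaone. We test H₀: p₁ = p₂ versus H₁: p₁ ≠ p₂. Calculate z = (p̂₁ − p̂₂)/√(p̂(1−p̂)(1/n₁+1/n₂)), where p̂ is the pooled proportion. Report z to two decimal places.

z = 0.60

p̂₁ = 78/110 = 0.7091, p̂₂ = 127/188 = 0.6755.
Pooled p̂ = (78+127)/(110+188) = 205/298 = 0.6879.
SE = √(0.214686 × 0.0144101) = 0.0556.
z = (0.7091 − 0.6755)/0.0556 = 0.0336/0.0556 = 0.60.
p-value = 2·P(Z > 0.603) ≈ 0.5463.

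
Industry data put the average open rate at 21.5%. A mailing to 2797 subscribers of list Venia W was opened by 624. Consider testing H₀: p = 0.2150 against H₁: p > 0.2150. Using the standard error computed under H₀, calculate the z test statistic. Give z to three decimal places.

z = 1.042

p̂ = 624/2797 = 0.22310.
SE = √(p₀(1−p₀)/n) = √(0.16878/2797) = 0.00777.
z = (0.22310 − 0.215)/0.00777 = 0.00810/0.00777 = 1.042.
p-value = P(Z > 1.042) ≈ 0.1486.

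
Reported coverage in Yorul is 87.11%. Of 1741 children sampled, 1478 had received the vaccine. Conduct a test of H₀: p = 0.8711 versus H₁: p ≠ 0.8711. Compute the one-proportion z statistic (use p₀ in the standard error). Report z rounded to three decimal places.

p̂ = 1478/1741 ≈ 0.84894.
Standard error under H₀: √(0.8711×0.1289/1741) = 0.00803.
z = (0.84894 − 0.8711)/0.00803 = -0.02216/0.00803 = -2.760.
Two-sided p-value ≈ 2·Φ(−2.760) = 0.0058.

z = -2.760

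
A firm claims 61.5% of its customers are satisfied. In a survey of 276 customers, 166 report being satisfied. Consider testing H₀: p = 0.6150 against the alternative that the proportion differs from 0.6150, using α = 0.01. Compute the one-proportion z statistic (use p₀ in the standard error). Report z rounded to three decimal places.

p̂ = 166/276 = 0.60145.
SE = √(p₀(1−p₀)/n) = √(0.23678/276) = 0.02929.
z = (0.60145 − 0.615)/0.02929 = -0.01355/0.02929 = -0.463.
Two-sided p-value ≈ 2·Φ(−0.463) = 0.6436; since p > α = 0.01, fail to reject H₀.

z = -0.463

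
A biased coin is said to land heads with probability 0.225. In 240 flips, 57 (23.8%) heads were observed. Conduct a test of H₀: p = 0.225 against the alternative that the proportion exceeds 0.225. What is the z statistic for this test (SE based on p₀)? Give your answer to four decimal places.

z = 0.4637

p̂ = 57/240 ≈ 0.237500.
Standard error under H₀: √(0.225×0.775/240) = 0.026955.
z = (0.237500 − 0.225)/0.026955 = 0.012500/0.026955 = 0.4637.
p-value = P(Z > 0.464) ≈ 0.3214.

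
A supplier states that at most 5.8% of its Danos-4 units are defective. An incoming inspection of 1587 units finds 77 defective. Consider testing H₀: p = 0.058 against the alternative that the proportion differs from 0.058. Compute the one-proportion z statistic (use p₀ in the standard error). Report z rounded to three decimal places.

p̂ = 77/1587 ≈ 0.048519.
Under H₀, SE = √(0.058·0.942/1587) = √(3.44272e-05) = 0.005867.
z = (0.048519 − 0.058)/0.005867 = -0.009481/0.005867 = -1.616.
p-value = 2·P(Z > 1.616) ≈ 0.1061.

z = -1.616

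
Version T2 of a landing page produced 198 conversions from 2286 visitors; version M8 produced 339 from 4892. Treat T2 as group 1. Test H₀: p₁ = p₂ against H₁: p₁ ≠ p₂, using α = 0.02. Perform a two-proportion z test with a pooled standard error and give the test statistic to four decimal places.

z = 2.5981

p̂₁ = 198/2286 ≈ 0.0866142, p̂₂ = 339/4892 ≈ 0.0692968.
Pooled p̂ = (198+339)/(2286+4892) = 537/7178 = 0.0748119.
SE = √(0.0692151 × 0.000641861) = 0.0066653.
z = (0.0866142 − 0.0692968)/0.0066653 = 0.0173174/0.0066653 = 2.5981.
Two-sided p-value ≈ 2·Φ(−2.598) = 0.0094. With α = 0.02, reject H₀.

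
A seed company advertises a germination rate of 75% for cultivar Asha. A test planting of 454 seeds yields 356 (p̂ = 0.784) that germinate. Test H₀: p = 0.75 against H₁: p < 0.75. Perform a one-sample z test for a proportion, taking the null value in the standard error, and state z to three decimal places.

p̂ = 356/454 ≈ 0.78414.
SE = √(p₀(1−p₀)/n) = √(0.1875/454) = 0.02032.
z = (0.78414 − 0.75)/0.02032 = 0.03414/0.02032 = 1.680.

z = 1.680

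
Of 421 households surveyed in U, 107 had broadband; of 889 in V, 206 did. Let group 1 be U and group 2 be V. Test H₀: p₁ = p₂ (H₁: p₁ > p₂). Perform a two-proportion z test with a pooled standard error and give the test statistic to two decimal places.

z = 0.89

p̂₁ = 107/421 ≈ 0.2542, p̂₂ = 206/889 ≈ 0.2317.
Pooled p̂ = (107+206)/(421+889) = 313/1310 = 0.2389.
SE = √(p̂(1−p̂)(1/n₁+1/n₂)) = √(0.2389·0.7611·0.00350016) = √(0.000636479) = 0.0252.
z = (0.2542 − 0.2317)/0.0252 = 0.0225/0.0252 = 0.89.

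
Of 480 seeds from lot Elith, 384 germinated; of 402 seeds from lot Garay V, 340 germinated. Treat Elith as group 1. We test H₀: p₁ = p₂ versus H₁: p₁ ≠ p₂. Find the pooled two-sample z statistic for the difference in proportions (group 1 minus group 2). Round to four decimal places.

z = -1.7655

p̂₁ = 384/480 ≈ 0.8000000, p̂₂ = 340/402 ≈ 0.8457711.
Pooled p̂ = (384+340)/(480+402) = 724/882 = 0.8208617.
SE = √(p̂(1−p̂)(1/n₁+1/n₂)) = √(0.8208617·0.1791383·0.0045709) = √(0.00067214) = 0.0259257.
z = (0.8000000 − 0.8457711)/0.0259257 = -0.0457711/0.0259257 = -1.7655.
p-value = 2·P(Z > 1.765) ≈ 0.0775.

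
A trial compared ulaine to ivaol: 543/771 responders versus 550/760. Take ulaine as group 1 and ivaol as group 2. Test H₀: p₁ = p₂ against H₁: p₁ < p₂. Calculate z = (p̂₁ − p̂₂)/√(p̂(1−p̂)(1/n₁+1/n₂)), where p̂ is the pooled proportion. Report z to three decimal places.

z = -0.840

p̂₁ = 543/771 = 0.70428, p̂₂ = 550/760 = 0.72368.
Pooled p̂ = (543+550)/(771+760) = 1093/1531 = 0.71391.
SE = √(p̂(1−p̂)(1/n₁+1/n₂)) = √(0.71391·0.28609·0.00261281) = √(0.000533643) = 0.02310.
z = (0.70428 − 0.72368)/0.02310 = -0.01940/0.02310 = -0.840.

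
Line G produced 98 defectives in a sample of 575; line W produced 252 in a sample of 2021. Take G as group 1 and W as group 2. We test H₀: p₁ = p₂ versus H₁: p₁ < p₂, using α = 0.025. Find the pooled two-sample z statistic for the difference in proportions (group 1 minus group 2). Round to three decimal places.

p̂₁ = 98/575 = 0.17043, p̂₂ = 252/2021 = 0.12469.
Pooled p̂ = (98+252)/(575+2021) = 350/2596 = 0.13482.
SE = √(p̂(1−p̂)(1/n₁+1/n₂)) = √(0.13482·0.86518·0.00223393) = √(0.000260579) = 0.01614.
z = (0.17043 − 0.12469)/0.01614 = 0.04574/0.01614 = 2.834.
p-value = P(Z < 2.834) ≈ 0.9977. With α = 0.025, fail to reject H₀.

z = 2.834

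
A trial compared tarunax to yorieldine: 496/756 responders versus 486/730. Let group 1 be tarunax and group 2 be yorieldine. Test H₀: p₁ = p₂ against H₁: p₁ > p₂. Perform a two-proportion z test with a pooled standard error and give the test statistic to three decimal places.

z = -0.394

p̂₁ = 496/756 ≈ 0.65608, p̂₂ = 486/730 ≈ 0.66575.
Pooled p̂ = (496+486)/(756+730) = 982/1486 = 0.66083.
SE = √(0.224132 × 0.00269261) = 0.02457.
z = (0.65608 − 0.66575)/0.02457 = -0.00967/0.02457 = -0.394.
p-value = P(Z > -0.394) ≈ 0.6531.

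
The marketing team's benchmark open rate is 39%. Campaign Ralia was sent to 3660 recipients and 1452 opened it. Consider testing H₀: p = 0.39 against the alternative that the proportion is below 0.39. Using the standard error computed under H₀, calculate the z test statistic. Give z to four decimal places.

p̂ = 1452/3660 ≈ 0.396721.
Standard error under H₀: √(0.39×0.61/3660) = 0.008062.
z = (0.396721 − 0.39)/0.008062 = 0.006721/0.008062 = 0.8337.
p-value = P(Z < 0.834) ≈ 0.7978.

z = 0.8337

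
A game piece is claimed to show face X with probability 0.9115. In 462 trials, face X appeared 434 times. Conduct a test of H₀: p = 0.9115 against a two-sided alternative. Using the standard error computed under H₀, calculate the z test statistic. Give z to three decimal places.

z = 2.111

p̂ = 434/462 = 0.93939.
SE = √(p₀(1−p₀)/n) = √(0.080668/462) = 0.01321.
z = (0.93939 − 0.9115)/0.01321 = 0.02789/0.01321 = 2.111.
Two-sided p-value ≈ 2·Φ(−2.111) = 0.0348.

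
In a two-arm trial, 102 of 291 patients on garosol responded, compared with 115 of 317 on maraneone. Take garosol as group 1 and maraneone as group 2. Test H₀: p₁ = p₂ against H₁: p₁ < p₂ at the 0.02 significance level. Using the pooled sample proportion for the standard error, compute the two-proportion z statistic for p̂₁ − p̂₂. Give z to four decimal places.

p̂₁ = 102/291 = 0.350515, p̂₂ = 115/317 = 0.362776.
Pooled p̂ = (102+115)/(291+317) = 217/608 = 0.356908.
SE = √(0.229525 × 0.006591) = 0.038895.
z = (0.350515 − 0.362776)/0.038895 = -0.012261/0.038895 = -0.3152.
p-value = P(Z < -0.315) ≈ 0.3763, so at α = 0.02 we fail to reject H₀.

z = -0.3152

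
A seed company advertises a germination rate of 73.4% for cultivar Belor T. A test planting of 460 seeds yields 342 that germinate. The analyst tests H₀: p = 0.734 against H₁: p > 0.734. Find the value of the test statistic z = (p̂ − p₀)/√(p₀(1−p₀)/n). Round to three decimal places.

p̂ = 342/460 = 0.74348.
Standard error under H₀: √(0.734×0.266/460) = 0.02060.
z = (0.74348 − 0.734)/0.02060 = 0.00948/0.02060 = 0.460.

z = 0.460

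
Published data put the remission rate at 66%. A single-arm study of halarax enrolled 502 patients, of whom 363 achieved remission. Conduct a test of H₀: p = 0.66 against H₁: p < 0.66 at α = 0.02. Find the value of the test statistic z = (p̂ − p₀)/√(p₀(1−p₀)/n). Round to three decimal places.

p̂ = 363/502 ≈ 0.72311.
SE = √(p₀(1−p₀)/n) = √(0.2244/502) = 0.02114.
z = (0.72311 − 0.66)/0.02114 = 0.06311/0.02114 = 2.985.
p-value = P(Z < 2.985) ≈ 0.9986. With α = 0.02, fail to reject H₀.

z = 2.985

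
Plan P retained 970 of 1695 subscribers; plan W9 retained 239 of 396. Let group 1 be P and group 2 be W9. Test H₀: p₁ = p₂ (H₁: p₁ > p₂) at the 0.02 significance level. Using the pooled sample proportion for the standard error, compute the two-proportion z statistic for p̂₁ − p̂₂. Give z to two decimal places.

z = -1.13

p̂₁ = 970/1695 ≈ 0.5723, p̂₂ = 239/396 ≈ 0.6035.
Pooled p̂ = (970+239)/(1695+396) = 1209/2091 = 0.5782.
SE = √(p̂(1−p̂)(1/n₁+1/n₂)) = √(0.5782·0.4218·0.00311522) = √(0.000759759) = 0.0276.
z = (0.5723 − 0.6035)/0.0276 = -0.0312/0.0276 = -1.13.
p-value = P(Z > -1.134) ≈ 0.8717; since p > α = 0.02, fail to reject H₀.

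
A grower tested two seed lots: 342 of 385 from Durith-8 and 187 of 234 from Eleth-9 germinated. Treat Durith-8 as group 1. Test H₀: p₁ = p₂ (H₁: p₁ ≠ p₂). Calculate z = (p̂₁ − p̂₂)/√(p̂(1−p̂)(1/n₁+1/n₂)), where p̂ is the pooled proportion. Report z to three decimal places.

z = 3.052

p̂₁ = 342/385 = 0.888312, p̂₂ = 187/234 = 0.799145.
Pooled p̂ = (342+187)/(385+234) = 529/619 = 0.854604.
SE = √(p̂(1−p̂)(1/n₁+1/n₂)) = √(0.854604·0.145396·0.00687091) = √(0.00085375) = 0.029219.
z = (0.888312 − 0.799145)/0.029219 = 0.089167/0.029219 = 3.052.
p-value = 2·P(Z > 3.052) ≈ 0.0023.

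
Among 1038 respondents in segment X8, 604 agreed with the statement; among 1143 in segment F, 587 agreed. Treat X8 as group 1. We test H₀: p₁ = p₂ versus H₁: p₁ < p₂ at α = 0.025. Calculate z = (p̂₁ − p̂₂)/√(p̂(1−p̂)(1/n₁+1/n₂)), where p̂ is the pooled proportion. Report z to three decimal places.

z = 3.201

p̂₁ = 604/1038 = 0.581888, p̂₂ = 587/1143 = 0.513561.
Pooled p̂ = (604+587)/(1038+1143) = 1191/2181 = 0.546080.
SE = √(0.247877 × 0.00183828) = 0.021346.
z = (0.581888 − 0.513561)/0.021346 = 0.068327/0.021346 = 3.201.
p-value = P(Z < 3.201) ≈ 0.9993, so at α = 0.025 we fail to reject H₀.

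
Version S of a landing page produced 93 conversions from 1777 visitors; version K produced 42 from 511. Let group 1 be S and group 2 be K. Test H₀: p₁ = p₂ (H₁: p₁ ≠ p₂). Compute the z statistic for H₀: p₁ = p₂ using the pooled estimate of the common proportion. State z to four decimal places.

p̂₁ = 93/1777 = 0.0523354, p̂₂ = 42/511 = 0.0821918.
Pooled p̂ = (93+42)/(1777+511) = 135/2288 = 0.0590035.
SE = √(p̂(1−p̂)(1/n₁+1/n₂)) = √(0.0590035·0.9409965·0.00251969) = √(0.000139899) = 0.0118279.
z = (0.0523354 − 0.0821918)/0.0118279 = -0.0298564/0.0118279 = -2.5242.

z = -2.5242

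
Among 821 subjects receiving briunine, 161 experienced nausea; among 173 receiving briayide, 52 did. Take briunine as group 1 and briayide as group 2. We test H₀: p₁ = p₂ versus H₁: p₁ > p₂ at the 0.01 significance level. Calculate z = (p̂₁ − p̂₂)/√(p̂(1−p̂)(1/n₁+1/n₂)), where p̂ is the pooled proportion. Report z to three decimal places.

p̂₁ = 161/821 = 0.196102, p̂₂ = 52/173 = 0.300578.
Pooled p̂ = (161+52)/(821+173) = 213/994 = 0.214286.
SE = √(p̂(1−p̂)(1/n₁+1/n₂)) = √(0.214286·0.785714·0.00699837) = √(0.0011783) = 0.034326.
z = (0.196102 − 0.300578)/0.034326 = -0.104476/0.034326 = -3.044.
p-value = P(Z > -3.044) ≈ 0.9988; since p > α = 0.01, fail to reject H₀.

z = -3.044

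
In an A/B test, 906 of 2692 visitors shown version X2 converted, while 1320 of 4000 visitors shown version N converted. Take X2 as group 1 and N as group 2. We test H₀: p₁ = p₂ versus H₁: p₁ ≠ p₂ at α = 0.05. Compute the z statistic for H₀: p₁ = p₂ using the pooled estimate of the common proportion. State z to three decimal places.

z = 0.558

p̂₁ = 906/2692 = 0.336553, p̂₂ = 1320/4000 = 0.330000.
Pooled p̂ = (906+1320)/(2692+4000) = 2226/6692 = 0.332636.
SE = √(p̂(1−p̂)(1/n₁+1/n₂)) = √(0.332636·0.667364·0.000621471) = √(0.00013796) = 0.011746.
z = (0.336553 − 0.330000)/0.011746 = 0.006553/0.011746 = 0.558.
Two-sided p-value ≈ 2·Φ(−0.558) = 0.5769, so at α = 0.05 we fail to reject H₀.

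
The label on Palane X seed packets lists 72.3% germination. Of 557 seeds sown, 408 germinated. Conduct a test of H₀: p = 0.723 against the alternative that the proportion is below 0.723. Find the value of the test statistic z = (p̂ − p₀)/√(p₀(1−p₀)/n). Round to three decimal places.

p̂ = 408/557 = 0.73250.
Under H₀, SE = √(0.723·0.277/557) = √(0.000359553) = 0.01896.
z = (0.73250 − 0.723)/0.01896 = 0.00950/0.01896 = 0.501.
p-value = P(Z < 0.501) ≈ 0.6917.

z = 0.501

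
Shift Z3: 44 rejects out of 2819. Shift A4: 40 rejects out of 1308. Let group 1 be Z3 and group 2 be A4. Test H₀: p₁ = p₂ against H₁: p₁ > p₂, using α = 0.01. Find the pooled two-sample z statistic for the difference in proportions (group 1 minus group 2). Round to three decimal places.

z = -3.169

p̂₁ = 44/2819 = 0.0156084, p̂₂ = 40/1308 = 0.0305810.
Pooled p̂ = (44+40)/(2819+1308) = 84/4127 = 0.0203538.
SE = √(0.0199395 × 0.00111926) = 0.0047241.
z = (0.0156084 − 0.0305810)/0.0047241 = -0.0149726/0.0047241 = -3.169.
p-value = P(Z > -3.169) ≈ 0.9992. With α = 0.01, fail to reject H₀.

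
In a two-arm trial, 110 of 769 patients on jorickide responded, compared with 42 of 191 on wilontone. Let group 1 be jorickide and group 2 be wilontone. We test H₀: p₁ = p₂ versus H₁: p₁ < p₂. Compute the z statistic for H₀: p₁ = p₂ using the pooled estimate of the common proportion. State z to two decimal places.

z = -2.60

p̂₁ = 110/769 = 0.14304, p̂₂ = 42/191 = 0.21990.
Pooled p̂ = (110+42)/(769+191) = 152/960 = 0.15833.
SE = √(0.133264 × 0.00653599) = 0.02951.
z = (0.14304 − 0.21990)/0.02951 = -0.07686/0.02951 = -2.60.
p-value = P(Z < -2.604) ≈ 0.0046.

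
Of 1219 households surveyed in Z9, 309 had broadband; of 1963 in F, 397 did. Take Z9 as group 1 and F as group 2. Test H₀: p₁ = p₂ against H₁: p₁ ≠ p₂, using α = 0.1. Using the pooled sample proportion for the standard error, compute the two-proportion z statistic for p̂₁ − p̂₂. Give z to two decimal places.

p̂₁ = 309/1219 ≈ 0.2535, p̂₂ = 397/1963 ≈ 0.2022.
Pooled p̂ = (309+397)/(1219+1963) = 706/3182 = 0.2219.
SE = √(0.172645 × 0.00132977) = 0.0152.
z = (0.2535 − 0.2022)/0.0152 = 0.0513/0.0152 = 3.38.
Two-sided p-value ≈ 2·Φ(−3.382) = 0.0007; since p < α = 0.1, reject H₀.

z = 3.38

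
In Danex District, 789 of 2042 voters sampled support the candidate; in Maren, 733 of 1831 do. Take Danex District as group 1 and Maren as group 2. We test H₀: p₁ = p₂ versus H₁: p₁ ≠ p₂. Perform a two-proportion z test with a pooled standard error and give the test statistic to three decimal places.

z = -0.887

p̂₁ = 789/2042 ≈ 0.38639, p̂₂ = 733/1831 ≈ 0.40033.
Pooled p̂ = (789+733)/(2042+1831) = 1522/3873 = 0.39298.
SE = √(0.238546 × 0.00103587) = 0.01572.
z = (0.38639 − 0.40033)/0.01572 = -0.01394/0.01572 = -0.887.
p-value = 2·P(Z > 0.887) ≈ 0.3751.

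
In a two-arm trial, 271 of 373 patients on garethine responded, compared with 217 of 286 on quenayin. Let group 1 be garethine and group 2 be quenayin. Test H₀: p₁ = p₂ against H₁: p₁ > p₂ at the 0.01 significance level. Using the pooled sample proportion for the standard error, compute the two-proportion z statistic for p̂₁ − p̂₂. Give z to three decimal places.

p̂₁ = 271/373 ≈ 0.72654, p̂₂ = 217/286 ≈ 0.75874.
Pooled p̂ = (271+217)/(373+286) = 488/659 = 0.74052.
SE = √(p̂(1−p̂)(1/n₁+1/n₂)) = √(0.74052·0.25948·0.00617747) = √(0.00118701) = 0.03445.
z = (0.72654 − 0.75874)/0.03445 = -0.03220/0.03445 = -0.935.
p-value = P(Z > -0.935) ≈ 0.8250, so at α = 0.01 we fail to reject H₀.

z = -0.935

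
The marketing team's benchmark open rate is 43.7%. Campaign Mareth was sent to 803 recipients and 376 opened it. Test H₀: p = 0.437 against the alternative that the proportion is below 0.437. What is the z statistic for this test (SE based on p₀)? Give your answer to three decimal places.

p̂ = 376/803 = 0.46824.
Standard error under H₀: √(0.437×0.563/803) = 0.01750.
z = (0.46824 − 0.437)/0.01750 = 0.03124/0.01750 = 1.785.

z = 1.785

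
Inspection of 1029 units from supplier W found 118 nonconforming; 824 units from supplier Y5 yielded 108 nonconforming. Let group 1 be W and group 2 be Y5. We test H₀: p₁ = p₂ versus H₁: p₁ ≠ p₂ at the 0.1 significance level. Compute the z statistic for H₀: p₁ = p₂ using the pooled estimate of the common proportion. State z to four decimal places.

z = -1.0716

p̂₁ = 118/1029 = 0.114674, p̂₂ = 108/824 = 0.131068.
Pooled p̂ = (118+108)/(1029+824) = 226/1853 = 0.121964.
SE = √(p̂(1−p̂)(1/n₁+1/n₂)) = √(0.121964·0.878036·0.00218541) = √(0.000234033) = 0.015298.
z = (0.114674 − 0.131068)/0.015298 = -0.016394/0.015298 = -1.0716.
p-value = 2·P(Z > 1.072) ≈ 0.2839; since p > α = 0.1, fail to reject H₀.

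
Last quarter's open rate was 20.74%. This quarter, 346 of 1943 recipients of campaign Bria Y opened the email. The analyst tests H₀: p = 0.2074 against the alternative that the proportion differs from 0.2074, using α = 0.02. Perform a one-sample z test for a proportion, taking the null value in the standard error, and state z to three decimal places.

p̂ = 346/1943 ≈ 0.178075.
Standard error under H₀: √(0.2074×0.7926/1943) = 0.009198.
z = (0.178075 − 0.2074)/0.009198 = -0.029325/0.009198 = -3.188.
p-value = 2·P(Z > 3.188) ≈ 0.0014, so at α = 0.02 we reject H₀.

z = -3.188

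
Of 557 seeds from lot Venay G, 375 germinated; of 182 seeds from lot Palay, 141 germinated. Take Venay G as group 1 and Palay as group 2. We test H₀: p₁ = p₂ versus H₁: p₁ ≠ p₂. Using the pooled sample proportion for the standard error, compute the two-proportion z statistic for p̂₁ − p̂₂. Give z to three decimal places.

z = -2.589

p̂₁ = 375/557 = 0.67325, p̂₂ = 141/182 = 0.77473.
Pooled p̂ = (375+141)/(557+182) = 516/739 = 0.69824.
SE = √(0.210701 × 0.00728984) = 0.03919.
z = (0.67325 − 0.77473)/0.03919 = -0.10148/0.03919 = -2.589.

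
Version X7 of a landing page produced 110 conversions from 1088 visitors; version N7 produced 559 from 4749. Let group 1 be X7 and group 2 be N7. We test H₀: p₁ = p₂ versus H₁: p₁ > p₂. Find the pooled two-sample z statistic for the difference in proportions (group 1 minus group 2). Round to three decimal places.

z = -1.551

p̂₁ = 110/1088 = 0.10110, p̂₂ = 559/4749 = 0.11771.
Pooled p̂ = (110+559)/(1088+4749) = 669/5837 = 0.11461.
SE = √(p̂(1−p̂)(1/n₁+1/n₂)) = √(0.11461·0.88539·0.00112969) = √(0.000114638) = 0.01071.
z = (0.10110 − 0.11771)/0.01071 = -0.01661/0.01071 = -1.551.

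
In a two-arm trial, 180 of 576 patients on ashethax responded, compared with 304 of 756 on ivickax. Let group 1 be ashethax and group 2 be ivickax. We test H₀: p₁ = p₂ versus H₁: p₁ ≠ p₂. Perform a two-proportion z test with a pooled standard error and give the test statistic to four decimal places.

p̂₁ = 180/576 ≈ 0.312500, p̂₂ = 304/756 ≈ 0.402116.
Pooled p̂ = (180+304)/(576+756) = 484/1332 = 0.363363.
SE = √(0.23133 × 0.00305886) = 0.026601.
z = (0.312500 − 0.402116)/0.026601 = -0.089616/0.026601 = -3.3689.

z = -3.3689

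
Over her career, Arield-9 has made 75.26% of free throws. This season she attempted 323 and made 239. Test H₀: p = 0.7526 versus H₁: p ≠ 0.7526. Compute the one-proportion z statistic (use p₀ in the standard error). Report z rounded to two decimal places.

z = -0.53

p̂ = 239/323 ≈ 0.7399.
SE = √(p₀(1−p₀)/n) = √(0.18619/323) = 0.0240.
z = (0.7399 − 0.7526)/0.0240 = -0.0127/0.0240 = -0.53.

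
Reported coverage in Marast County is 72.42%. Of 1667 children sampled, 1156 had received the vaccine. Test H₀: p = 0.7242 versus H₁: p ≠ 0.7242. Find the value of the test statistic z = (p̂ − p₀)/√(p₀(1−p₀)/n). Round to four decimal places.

z = -2.8082

p̂ = 1156/1667 = 0.693461.
SE = √(p₀(1−p₀)/n) = √(0.19973/1667) = 0.010946.
z = (0.693461 − 0.7242)/0.010946 = -0.030739/0.010946 = -2.8082.
Two-sided p-value ≈ 2·Φ(−2.808) = 0.0050.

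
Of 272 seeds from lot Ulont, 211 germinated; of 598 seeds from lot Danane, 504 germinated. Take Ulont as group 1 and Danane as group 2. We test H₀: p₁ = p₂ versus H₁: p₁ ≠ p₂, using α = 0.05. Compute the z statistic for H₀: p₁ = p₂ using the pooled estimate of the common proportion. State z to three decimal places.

z = -2.397

p̂₁ = 211/272 = 0.77574, p̂₂ = 504/598 = 0.84281.
Pooled p̂ = (211+504)/(272+598) = 715/870 = 0.82184.
SE = √(0.14642 × 0.00534871) = 0.02798.
z = (0.77574 − 0.84281)/0.02798 = -0.06707/0.02798 = -2.397.
p-value = 2·P(Z > 2.397) ≈ 0.0165. With α = 0.05, reject H₀.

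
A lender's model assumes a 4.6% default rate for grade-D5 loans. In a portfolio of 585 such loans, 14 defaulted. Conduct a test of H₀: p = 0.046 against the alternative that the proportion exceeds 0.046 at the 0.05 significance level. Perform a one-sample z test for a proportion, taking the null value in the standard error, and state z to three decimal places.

z = -2.548

p̂ = 14/585 = 0.02393.
SE = √(p₀(1−p₀)/n) = √(0.043884/585) = 0.00866.
z = (0.02393 − 0.046)/0.00866 = -0.02207/0.00866 = -2.548.
p-value = P(Z > -2.548) ≈ 0.9946. With α = 0.05, fail to reject H₀.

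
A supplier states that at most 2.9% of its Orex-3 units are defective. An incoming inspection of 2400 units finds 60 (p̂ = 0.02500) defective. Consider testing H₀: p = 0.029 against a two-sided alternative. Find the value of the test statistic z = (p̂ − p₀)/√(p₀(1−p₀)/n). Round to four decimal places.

z = -1.1678

p̂ = 60/2400 ≈ 0.0250000.
Standard error under H₀: √(0.029×0.971/2400) = 0.0034253.
z = (0.0250000 − 0.029)/0.0034253 = -0.0040000/0.0034253 = -1.1678.
Two-sided p-value ≈ 2·Φ(−1.168) = 0.2429.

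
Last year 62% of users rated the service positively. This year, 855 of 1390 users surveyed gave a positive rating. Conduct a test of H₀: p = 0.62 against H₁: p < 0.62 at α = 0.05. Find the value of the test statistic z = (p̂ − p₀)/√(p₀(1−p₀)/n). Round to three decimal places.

p̂ = 855/1390 = 0.61511.
SE = √(p₀(1−p₀)/n) = √(0.2356/1390) = 0.01302.
z = (0.61511 − 0.62)/0.01302 = -0.00489/0.01302 = -0.376.
p-value = P(Z < -0.376) ≈ 0.3535, so at α = 0.05 we fail to reject H₀.

z = -0.376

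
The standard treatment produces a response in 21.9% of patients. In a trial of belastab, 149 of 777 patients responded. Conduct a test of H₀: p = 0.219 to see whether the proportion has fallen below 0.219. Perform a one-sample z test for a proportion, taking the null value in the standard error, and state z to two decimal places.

z = -1.84

p̂ = 149/777 ≈ 0.1918.
SE = √(p₀(1−p₀)/n) = √(0.17104/777) = 0.0148.
z = (0.1918 − 0.219)/0.0148 = -0.0272/0.0148 = -1.84.
p-value = P(Z < -1.836) ≈ 0.0332.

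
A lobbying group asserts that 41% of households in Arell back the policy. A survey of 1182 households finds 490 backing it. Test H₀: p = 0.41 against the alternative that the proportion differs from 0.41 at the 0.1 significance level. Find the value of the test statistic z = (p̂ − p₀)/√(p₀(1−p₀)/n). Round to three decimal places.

z = 0.318

p̂ = 490/1182 = 0.41455.
Under H₀, SE = √(0.41·0.59/1182) = √(0.000204653) = 0.01431.
z = (0.41455 − 0.41)/0.01431 = 0.00455/0.01431 = 0.318.
Two-sided p-value ≈ 2·Φ(−0.318) = 0.7504; since p > α = 0.1, fail to reject H₀.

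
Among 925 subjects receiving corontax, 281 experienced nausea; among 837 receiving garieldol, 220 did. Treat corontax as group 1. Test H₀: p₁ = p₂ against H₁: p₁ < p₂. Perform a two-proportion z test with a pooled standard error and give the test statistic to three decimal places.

z = 1.902

p̂₁ = 281/925 ≈ 0.30378, p̂₂ = 220/837 ≈ 0.26284.
Pooled p̂ = (281+220)/(925+837) = 501/1762 = 0.28434.
SE = √(0.203489 × 0.00227582) = 0.02152.
z = (0.30378 − 0.26284)/0.02152 = 0.04094/0.02152 = 1.902.
p-value = P(Z < 1.902) ≈ 0.9714.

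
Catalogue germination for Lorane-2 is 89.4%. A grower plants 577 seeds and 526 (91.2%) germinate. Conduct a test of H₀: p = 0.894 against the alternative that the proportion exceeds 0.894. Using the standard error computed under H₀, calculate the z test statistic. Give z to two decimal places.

z = 1.37

p̂ = 526/577 = 0.91161.
Standard error under H₀: √(0.894×0.106/577) = 0.01282.
z = (0.91161 − 0.894)/0.01282 = 0.01761/0.01282 = 1.37.
p-value = P(Z > 1.374) ≈ 0.0847.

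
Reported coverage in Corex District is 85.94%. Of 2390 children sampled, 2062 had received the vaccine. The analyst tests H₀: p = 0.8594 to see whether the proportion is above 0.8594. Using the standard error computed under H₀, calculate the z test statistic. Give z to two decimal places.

p̂ = 2062/2390 ≈ 0.86276.
SE = √(p₀(1−p₀)/n) = √(0.12083/2390) = 0.00711.
z = (0.86276 − 0.8594)/0.00711 = 0.00336/0.00711 = 0.47.
p-value = P(Z > 0.473) ≈ 0.3182.

z = 0.47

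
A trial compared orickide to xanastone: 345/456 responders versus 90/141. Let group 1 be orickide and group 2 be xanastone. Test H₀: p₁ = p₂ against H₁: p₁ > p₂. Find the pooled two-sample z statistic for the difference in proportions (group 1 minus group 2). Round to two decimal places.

p̂₁ = 345/456 ≈ 0.7566, p̂₂ = 90/141 ≈ 0.6383.
Pooled p̂ = (345+90)/(456+141) = 435/597 = 0.7286.
SE = √(0.197722 × 0.00928518) = 0.0428.
z = (0.7566 − 0.6383)/0.0428 = 0.1183/0.0428 = 2.76.

z = 2.76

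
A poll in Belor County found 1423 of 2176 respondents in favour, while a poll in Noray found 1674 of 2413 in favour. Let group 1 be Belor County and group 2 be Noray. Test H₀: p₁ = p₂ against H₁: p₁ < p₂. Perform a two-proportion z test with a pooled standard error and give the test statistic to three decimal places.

p̂₁ = 1423/2176 = 0.65395, p̂₂ = 1674/2413 = 0.69374.
Pooled p̂ = (1423+1674)/(2176+2413) = 3097/4589 = 0.67487.
SE = √(p̂(1−p̂)(1/n₁+1/n₂)) = √(0.67487·0.32513·0.000873981) = √(0.000191768) = 0.01385.
z = (0.65395 − 0.69374)/0.01385 = -0.03979/0.01385 = -2.873.
p-value = P(Z < -2.873) ≈ 0.0020.

z = -2.873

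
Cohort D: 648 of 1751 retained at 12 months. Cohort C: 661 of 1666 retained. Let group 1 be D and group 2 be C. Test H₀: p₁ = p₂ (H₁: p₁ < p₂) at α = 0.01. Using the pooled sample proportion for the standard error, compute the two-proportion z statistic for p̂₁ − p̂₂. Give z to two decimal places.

z = -1.60

p̂₁ = 648/1751 = 0.37007, p̂₂ = 661/1666 = 0.39676.
Pooled p̂ = (648+661)/(1751+1666) = 1309/3417 = 0.38308.
SE = √(p̂(1−p̂)(1/n₁+1/n₂)) = √(0.38308·0.61692·0.00117134) = √(0.000276824) = 0.01664.
z = (0.37007 − 0.39676)/0.01664 = -0.02669/0.01664 = -1.60.
p-value = P(Z < -1.604) ≈ 0.0544; since p > α = 0.01, fail to reject H₀.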